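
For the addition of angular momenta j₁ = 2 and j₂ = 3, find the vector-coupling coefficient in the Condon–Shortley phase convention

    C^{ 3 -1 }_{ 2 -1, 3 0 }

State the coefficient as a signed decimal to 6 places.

−√(1/30) = -0.182574

√[7·2!2!4!/9! · 1!3!3!3!2!4!] = √(96/5)
  +(−1)^1/∏(1,1,2,2,0,2)! = -1/8  (running -1/8)
  +(−1)^2/∏(2,0,1,1,1,3)! = 1/12  (running -1/24)
⟨..|..⟩ = √(96/5)·(-1/24) = -0.182574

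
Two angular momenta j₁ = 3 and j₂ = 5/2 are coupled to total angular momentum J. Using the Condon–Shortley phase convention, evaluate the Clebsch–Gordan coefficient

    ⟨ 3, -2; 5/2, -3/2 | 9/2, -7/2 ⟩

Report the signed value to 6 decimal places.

√[10·1!5!4!/11! · 1!5!1!4!1!8!] = √(921600/11)
  +(−1)^0/∏(0,1,5,1,0,3)! = 1/720  (running 1/720)
  +(−1)^1/∏(1,0,4,0,1,4)! = -1/576  (running -1/2880)
⟨..|..⟩ = √(921600/11)·(-1/2880) = -0.100504

-0.100504  (= −√(1/99))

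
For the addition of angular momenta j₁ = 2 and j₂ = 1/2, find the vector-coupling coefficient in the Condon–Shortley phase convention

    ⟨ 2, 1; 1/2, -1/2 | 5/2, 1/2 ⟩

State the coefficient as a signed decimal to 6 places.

j₁+j₂−J=0  J+j₁−j₂=4  J−j₁+j₂=1  j₁+j₂+J+1=6
(j₁±m₁, j₂±m₂, J±M) = (3,1,0,1,3,2)
P² = 72/5
sum k=0..0:
  [0] +1/6 = 1/6
S = 1/6
C² = P²·S² = 2/5 ; C = +0.632456

+0.632456  (= +√(2/5))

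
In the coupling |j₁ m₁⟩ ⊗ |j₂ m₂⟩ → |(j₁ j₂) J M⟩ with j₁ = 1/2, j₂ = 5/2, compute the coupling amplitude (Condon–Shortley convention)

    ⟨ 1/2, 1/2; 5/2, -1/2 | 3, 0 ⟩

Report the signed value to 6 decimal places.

√[7·0!1!5!/7! · 1!0!2!3!3!3!] = √(72)
  +(−1)^0/∏(0,0,0,2,1,3)! = 1/12  (running 1/12)
⟨..|..⟩ = √(72)·(1/12) = +0.707107

+√(1/2) ≈ +0.707107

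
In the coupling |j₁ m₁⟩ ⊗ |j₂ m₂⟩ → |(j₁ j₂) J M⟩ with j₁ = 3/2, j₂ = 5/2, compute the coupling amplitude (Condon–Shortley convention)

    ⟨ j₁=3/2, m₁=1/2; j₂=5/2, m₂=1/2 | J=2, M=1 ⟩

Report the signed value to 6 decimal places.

triangle: 2!·1!·3!/7! = 12/5040
(j±m)!: 2!·1!·3!·2!·3!·1! = 144
prefactor² = (2J+1)·Δ·N² = 12/7
  k=0: +1/(0!·2!·1!·3!·0!·0!) = 1/12
  k=1: −1/(1!·1!·0!·2!·1!·1!) = -1/2
Σ = -5/12  ⇒  CG² = 12/7·(-5/12)² = 25/84
CG = −√(25/84) = -0.545545

−√(25/84) = -0.545545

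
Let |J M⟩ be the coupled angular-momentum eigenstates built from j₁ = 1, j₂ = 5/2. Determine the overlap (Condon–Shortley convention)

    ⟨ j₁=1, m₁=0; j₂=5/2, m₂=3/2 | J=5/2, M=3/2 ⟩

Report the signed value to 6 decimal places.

√[6·1!1!4!/7! · 1!1!4!1!4!1!] = √(576/35)
  +(−1)^0/∏(0,1,1,4,0,0)! = 1/24  (running 1/24)
  +(−1)^1/∏(1,0,0,3,1,1)! = -1/6  (running -1/8)
⟨..|..⟩ = √(576/35)·(-1/8) = -0.507093

-0.507093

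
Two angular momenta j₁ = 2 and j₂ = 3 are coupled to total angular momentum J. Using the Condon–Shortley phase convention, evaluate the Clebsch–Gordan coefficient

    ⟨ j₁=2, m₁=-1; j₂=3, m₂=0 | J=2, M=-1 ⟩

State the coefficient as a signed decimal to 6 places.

triangle: 3!*1!*3!/8! = 36/40320
(j±m)!: 1!*3!*3!*3!*1!*3! = 1296
prefactor² = (2J+1)*Δ*N² = 81/14
  k=2: +1/(2!*1!*1!*1!*0!*2!) = 1/4
  k=3: −1/(3!*0!*0!*0!*1!*3!) = -1/36
Σ = 2/9  ⇒  CG² = 81/14*2/9² = 2/7
CG = +√(2/7) = +0.534522

+√(2/7) ≈ +0.534522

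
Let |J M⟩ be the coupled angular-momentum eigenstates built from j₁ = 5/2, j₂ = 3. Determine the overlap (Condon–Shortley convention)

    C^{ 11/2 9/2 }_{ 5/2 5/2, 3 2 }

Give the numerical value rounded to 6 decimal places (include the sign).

j₁+j₂−J=0  J+j₁−j₂=5  J−j₁+j₂=6  j₁+j₂+J+1=12
(j₁±m₁, j₂±m₂, J±M) = (5,0,5,1,10,1)
P² = 1244160000/11
sum k=0..0:
  [0] +1/14400 = 1/14400
S = 1/14400
C² = P²·S² = 6/11 ; C = +0.738549

+√(6/11) = +0.738549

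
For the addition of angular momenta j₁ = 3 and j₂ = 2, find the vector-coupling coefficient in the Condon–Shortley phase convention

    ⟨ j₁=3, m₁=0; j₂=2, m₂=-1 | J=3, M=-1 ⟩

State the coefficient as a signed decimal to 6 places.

-0.182574

√[7·2!4!2!/9! · 3!3!1!3!2!4!] = √(96/5)
  +(−1)^0/∏(0,2,3,1,1,1)! = 1/12  (running 1/12)
  +(−1)^1/∏(1,1,2,0,2,2)! = -1/8  (running -1/24)
⟨..|..⟩ = √(96/5)·(-1/24) = -0.182574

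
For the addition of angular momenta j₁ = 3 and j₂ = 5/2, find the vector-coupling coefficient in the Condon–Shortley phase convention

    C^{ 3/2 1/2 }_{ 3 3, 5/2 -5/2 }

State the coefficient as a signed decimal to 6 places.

√[4·4!2!1!/8! · 6!0!0!5!2!1!] = √(5760/7)
  +(−1)^0/∏(0,4,0,0,2,1)! = 1/48  (running 1/48)
⟨..|..⟩ = √(5760/7)·(1/48) = +0.597614

+√(5/14) ≈ +0.597614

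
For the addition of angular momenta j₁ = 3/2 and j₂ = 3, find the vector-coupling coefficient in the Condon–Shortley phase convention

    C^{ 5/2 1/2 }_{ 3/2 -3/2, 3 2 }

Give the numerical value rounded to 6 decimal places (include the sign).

+√(3/7) = +0.654654

√[6·2!1!4!/8! · 0!3!5!1!3!2!] = √(432/7)
  +(−1)^2/∏(2,0,1,3,0,1)! = 1/12  (running 1/12)
⟨..|..⟩ = √(432/7)·(1/12) = +0.654654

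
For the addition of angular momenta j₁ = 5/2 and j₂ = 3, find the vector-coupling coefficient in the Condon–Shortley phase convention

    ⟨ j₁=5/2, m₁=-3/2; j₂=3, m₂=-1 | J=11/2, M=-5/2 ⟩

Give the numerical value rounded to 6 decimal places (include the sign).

√[12·0!5!6!/12! · 1!4!2!4!3!8!] = √(6635520/11)
  +(−1)^0/∏(0,0,4,2,1,4)! = 1/1152  (running 1/1152)
⟨..|..⟩ = √(6635520/11)·(1/1152) = +0.674200

+0.674200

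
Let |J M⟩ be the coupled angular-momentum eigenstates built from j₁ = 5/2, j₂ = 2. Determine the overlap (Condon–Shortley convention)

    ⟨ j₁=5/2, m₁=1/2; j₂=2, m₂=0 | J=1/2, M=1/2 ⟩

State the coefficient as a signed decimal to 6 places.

+0.447214  (= +√(1/5))

√[2·4!1!0!/6! · 3!2!2!2!1!0!] = √(16/5)
  +(−1)^2/∏(2,2,0,0,1,0)! = 1/4  (running 1/4)
⟨..|..⟩ = √(16/5)·(1/4) = +0.447214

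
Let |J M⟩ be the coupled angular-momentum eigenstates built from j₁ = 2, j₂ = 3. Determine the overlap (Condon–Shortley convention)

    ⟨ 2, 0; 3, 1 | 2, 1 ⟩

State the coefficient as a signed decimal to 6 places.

+√(1/7) = +0.377964

j₁+j₂−J=3  J+j₁−j₂=1  J−j₁+j₂=3  j₁+j₂+J+1=8
(j₁±m₁, j₂±m₂, J±M) = (2,2,4,2,3,1)
P² = 36/7
sum k=1..2:
  [1] −1/12 = -1/12
  [2] +1/4 = 1/4
S = 1/6
C² = P²·S² = 1/7 ; C = +0.377964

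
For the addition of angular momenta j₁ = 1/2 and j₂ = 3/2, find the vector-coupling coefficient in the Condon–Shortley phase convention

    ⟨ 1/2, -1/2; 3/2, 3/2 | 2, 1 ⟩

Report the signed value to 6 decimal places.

+0.500000

√[5·0!1!3!/5! · 0!1!3!0!3!1!] = √(9)
  +(−1)^0/∏(0,0,1,3,0,0)! = 1/6  (running 1/6)
⟨..|..⟩ = √(9)·(1/6) = +0.500000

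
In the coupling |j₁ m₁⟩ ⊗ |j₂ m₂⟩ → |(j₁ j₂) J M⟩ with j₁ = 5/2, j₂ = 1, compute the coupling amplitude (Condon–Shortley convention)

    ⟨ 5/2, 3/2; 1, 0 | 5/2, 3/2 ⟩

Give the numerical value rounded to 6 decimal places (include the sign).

j₁+j₂−J=1  J+j₁−j₂=4  J−j₁+j₂=1  j₁+j₂+J+1=7
(j₁±m₁, j₂±m₂, J±M) = (4,1,1,1,4,1)
P² = 576/35
sum k=0..1:
  [0] +1/6 = 1/6
  [1] −1/24 = -1/24
S = 1/8
C² = P²·S² = 9/35 ; C = +0.507093

+0.507093  (= +√(9/35))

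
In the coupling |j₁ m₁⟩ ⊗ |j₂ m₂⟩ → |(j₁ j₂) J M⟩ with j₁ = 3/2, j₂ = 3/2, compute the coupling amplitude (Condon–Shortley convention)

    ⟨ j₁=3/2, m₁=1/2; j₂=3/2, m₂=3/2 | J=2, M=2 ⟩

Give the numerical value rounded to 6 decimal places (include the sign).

√[5·1!2!2!/6! · 2!1!3!0!4!0!] = √(8)
  +(−1)^1/∏(1,0,0,2,2,0)! = -1/4  (running -1/4)
⟨..|..⟩ = √(8)·(-1/4) = -0.707107

-0.707107  (= −√(1/2))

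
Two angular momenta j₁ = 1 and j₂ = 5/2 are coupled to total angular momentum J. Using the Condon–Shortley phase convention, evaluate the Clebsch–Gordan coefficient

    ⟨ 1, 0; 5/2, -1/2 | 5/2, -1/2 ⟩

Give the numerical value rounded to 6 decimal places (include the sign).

√[6·1!1!4!/7! · 1!1!2!3!2!3!] = √(144/35)
  +(−1)^0/∏(0,1,1,2,0,2)! = 1/4  (running 1/4)
  +(−1)^1/∏(1,0,0,1,1,3)! = -1/6  (running 1/12)
⟨..|..⟩ = √(144/35)·(1/12) = +0.169031

+√(1/35) = +0.169031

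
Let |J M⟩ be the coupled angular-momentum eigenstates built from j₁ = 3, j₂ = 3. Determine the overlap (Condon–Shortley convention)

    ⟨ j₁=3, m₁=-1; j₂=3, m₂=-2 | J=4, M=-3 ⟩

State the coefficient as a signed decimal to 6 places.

j₁+j₂−J=2  J+j₁−j₂=4  J−j₁+j₂=4  j₁+j₂+J+1=11
(j₁±m₁, j₂±m₂, J±M) = (2,4,1,5,1,7)
P² = 82944/11
sum k=0..1:
  [0] +1/288 = 1/288
  [1] −1/144 = -1/144
S = -1/288
C² = P²·S² = 1/11 ; C = -0.301511

−√(1/11) ≈ -0.301511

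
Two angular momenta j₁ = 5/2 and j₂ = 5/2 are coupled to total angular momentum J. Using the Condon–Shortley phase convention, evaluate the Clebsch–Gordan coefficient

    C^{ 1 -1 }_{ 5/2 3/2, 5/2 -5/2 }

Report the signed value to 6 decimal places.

+√(1/7) ≈ +0.377964

j₁+j₂−J=4  J+j₁−j₂=1  J−j₁+j₂=1  j₁+j₂+J+1=7
(j₁±m₁, j₂±m₂, J±M) = (4,1,0,5,0,2)
P² = 576/7
sum k=0..0:
  [0] +1/24 = 1/24
S = 1/24
C² = P²·S² = 1/7 ; C = +0.377964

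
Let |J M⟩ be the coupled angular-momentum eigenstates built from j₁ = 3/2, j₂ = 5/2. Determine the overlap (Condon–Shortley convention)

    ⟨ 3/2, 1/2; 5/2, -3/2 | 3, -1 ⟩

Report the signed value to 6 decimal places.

+0.639010

√[7·1!2!4!/8! · 2!1!1!4!2!4!] = √(96/5)
  +(−1)^0/∏(0,1,1,1,1,3)! = 1/6  (running 1/6)
  +(−1)^1/∏(1,0,0,0,2,4)! = -1/48  (running 7/48)
⟨..|..⟩ = √(96/5)·(7/48) = +0.639010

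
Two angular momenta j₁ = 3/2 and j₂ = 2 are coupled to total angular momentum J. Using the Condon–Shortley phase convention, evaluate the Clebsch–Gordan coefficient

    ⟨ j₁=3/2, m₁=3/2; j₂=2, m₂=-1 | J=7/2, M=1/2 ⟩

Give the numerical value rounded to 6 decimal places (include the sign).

+√(4/35) ≈ +0.338062

triangle: 0!*3!*4!/8! = 144/40320
(j±m)!: 3!*0!*1!*3!*4!*3! = 5184
prefactor² = (2J+1)*Δ*N² = 5184/35
  k=0: +1/(0!*0!*0!*1!*3!*3!) = 1/36
Σ = 1/36  ⇒  CG² = 5184/35*1/36² = 4/35
CG = +√(4/35) = +0.338062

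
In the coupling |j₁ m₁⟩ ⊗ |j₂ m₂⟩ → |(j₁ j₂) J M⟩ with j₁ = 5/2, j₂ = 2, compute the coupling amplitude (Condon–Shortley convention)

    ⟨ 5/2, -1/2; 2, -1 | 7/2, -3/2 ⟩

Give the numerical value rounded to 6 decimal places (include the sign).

+√(2/21) ≈ +0.308607

j₁+j₂−J=1  J+j₁−j₂=4  J−j₁+j₂=3  j₁+j₂+J+1=9
(j₁±m₁, j₂±m₂, J±M) = (2,3,1,3,2,5)
P² = 384/7
sum k=0..1:
  [0] +1/12 = 1/12
  [1] −1/24 = -1/24
S = 1/24
C² = P²·S² = 2/21 ; C = +0.308607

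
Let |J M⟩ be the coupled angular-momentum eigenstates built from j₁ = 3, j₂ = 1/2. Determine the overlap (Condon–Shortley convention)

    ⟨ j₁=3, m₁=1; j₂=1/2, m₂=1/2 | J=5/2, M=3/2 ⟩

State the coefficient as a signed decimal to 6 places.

−√(2/7) ≈ -0.534522

triangle: 1!*5!*0!/7! = 120/5040
(j±m)!: 4!*2!*1!*0!*4!*1! = 1152
prefactor² = (2J+1)*Δ*N² = 1152/7
  k=1: −1/(1!*0!*1!*0!*4!*0!) = -1/24
Σ = -1/24  ⇒  CG² = 1152/7*(-1/24)² = 2/7
CG = −√(2/7) = -0.534522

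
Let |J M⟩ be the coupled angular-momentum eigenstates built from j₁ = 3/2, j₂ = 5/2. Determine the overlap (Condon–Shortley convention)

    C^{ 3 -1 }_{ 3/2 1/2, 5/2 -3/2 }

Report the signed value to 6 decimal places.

triangle: 1!*2!*4!/8! = 48/40320
(j±m)!: 2!*1!*1!*4!*2!*4! = 2304
prefactor² = (2J+1)*Δ*N² = 96/5
  k=0: +1/(0!*1!*1!*1!*1!*3!) = 1/6
  k=1: −1/(1!*0!*0!*0!*2!*4!) = -1/48
Σ = 7/48  ⇒  CG² = 96/5*7/48² = 49/120
CG = +√(49/120) = +0.639010

+0.639010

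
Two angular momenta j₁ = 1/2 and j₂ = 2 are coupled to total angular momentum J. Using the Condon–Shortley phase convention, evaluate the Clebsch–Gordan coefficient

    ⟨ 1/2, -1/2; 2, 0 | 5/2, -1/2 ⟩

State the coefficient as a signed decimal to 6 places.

+0.774597  (= +√(3/5))

j₁+j₂−J=0  J+j₁−j₂=1  J−j₁+j₂=4  j₁+j₂+J+1=6
(j₁±m₁, j₂±m₂, J±M) = (0,1,2,2,2,3)
P² = 48/5
sum k=0..0:
  [0] +1/4 = 1/4
S = 1/4
C² = P²·S² = 3/5 ; C = +0.774597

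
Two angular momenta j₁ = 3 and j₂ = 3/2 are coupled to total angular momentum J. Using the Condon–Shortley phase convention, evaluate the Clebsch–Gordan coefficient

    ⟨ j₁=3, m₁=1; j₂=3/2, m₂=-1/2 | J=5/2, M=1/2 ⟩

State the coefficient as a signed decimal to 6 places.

−√(1/70) = -0.119523

triangle: 2!×4!×1!/8! = 48/40320
(j±m)!: 4!×2!×1!×2!×3!×2! = 1152
prefactor² = (2J+1)×Δ×N² = 288/35
  k=0: +1/(0!×2!×2!×1!×2!×0!) = 1/8
  k=1: −1/(1!×1!×1!×0!×3!×1!) = -1/6
Σ = -1/24  ⇒  CG² = 288/35×(-1/24)² = 1/70
CG = −√(1/70) = -0.119523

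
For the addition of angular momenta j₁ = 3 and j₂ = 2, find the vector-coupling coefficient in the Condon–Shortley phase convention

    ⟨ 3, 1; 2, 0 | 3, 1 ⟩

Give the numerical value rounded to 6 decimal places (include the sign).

triangle: 2!·4!·2!/9! = 96/362880
(j±m)!: 4!·2!·2!·2!·4!·2! = 9216
prefactor² = (2J+1)·Δ·N² = 256/15
  k=0: +1/(0!·2!·2!·2!·2!·0!) = 1/16
  k=1: −1/(1!·1!·1!·1!·3!·1!) = -1/6
  k=2: +1/(2!·0!·0!·0!·4!·2!) = 1/96
Σ = -3/32  ⇒  CG² = 256/15·(-3/32)² = 3/20
CG = −√(3/20) = -0.387298

-0.387298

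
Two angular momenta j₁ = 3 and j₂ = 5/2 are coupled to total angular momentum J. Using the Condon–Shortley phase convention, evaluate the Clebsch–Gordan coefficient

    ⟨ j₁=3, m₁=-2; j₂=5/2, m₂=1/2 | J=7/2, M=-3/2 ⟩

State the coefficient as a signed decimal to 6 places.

j₁+j₂−J=2  J+j₁−j₂=4  J−j₁+j₂=3  j₁+j₂+J+1=10
(j₁±m₁, j₂±m₂, J±M) = (1,5,3,2,2,5)
P² = 1536/7
sum k=1..2:
  [1] −1/48 = -1/48
  [2] +1/24 = 1/24
S = 1/48
C² = P²·S² = 2/21 ; C = +0.308607

+√(2/21) = +0.308607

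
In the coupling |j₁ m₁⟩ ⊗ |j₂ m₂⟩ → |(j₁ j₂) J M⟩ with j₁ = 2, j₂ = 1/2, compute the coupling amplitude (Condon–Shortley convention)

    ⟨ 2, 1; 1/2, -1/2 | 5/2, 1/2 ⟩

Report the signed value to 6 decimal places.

triangle: 0!*4!*1!/6! = 24/720
(j±m)!: 3!*1!*0!*1!*3!*2! = 72
prefactor² = (2J+1)*Δ*N² = 72/5
  k=0: +1/(0!*0!*1!*0!*3!*1!) = 1/6
Σ = 1/6  ⇒  CG² = 72/5*1/6² = 2/5
CG = +√(2/5) = +0.632456

+0.632456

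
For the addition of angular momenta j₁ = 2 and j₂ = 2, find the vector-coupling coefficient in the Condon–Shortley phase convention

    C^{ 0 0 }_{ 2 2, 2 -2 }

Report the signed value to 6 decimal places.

+0.447214

j₁+j₂−J=4  J+j₁−j₂=0  J−j₁+j₂=0  j₁+j₂+J+1=5
(j₁±m₁, j₂±m₂, J±M) = (4,0,0,4,0,0)
P² = 576/5
sum k=0..0:
  [0] +1/24 = 1/24
S = 1/24
C² = P²·S² = 1/5 ; C = +0.447214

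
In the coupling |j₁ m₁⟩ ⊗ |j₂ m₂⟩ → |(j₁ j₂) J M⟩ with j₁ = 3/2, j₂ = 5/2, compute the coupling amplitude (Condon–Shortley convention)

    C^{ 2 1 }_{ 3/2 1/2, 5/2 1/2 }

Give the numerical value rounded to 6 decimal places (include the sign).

-0.545545

j₁+j₂−J=2  J+j₁−j₂=1  J−j₁+j₂=3  j₁+j₂+J+1=7
(j₁±m₁, j₂±m₂, J±M) = (2,1,3,2,3,1)
P² = 12/7
sum k=0..1:
  [0] +1/12 = 1/12
  [1] −1/2 = -1/2
S = -5/12
C² = P²·S² = 25/84 ; C = -0.545545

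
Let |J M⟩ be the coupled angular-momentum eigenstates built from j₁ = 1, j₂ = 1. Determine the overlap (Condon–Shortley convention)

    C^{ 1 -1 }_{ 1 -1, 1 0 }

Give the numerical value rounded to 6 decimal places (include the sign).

-0.707107

triangle: 1!×1!×1!/4! = 1/24
(j±m)!: 0!×2!×1!×1!×0!×2! = 4
prefactor² = (2J+1)×Δ×N² = 1/2
  k=1: −1/(1!×0!×1!×0!×0!×1!) = -1
Σ = -1  ⇒  CG² = 1/2×(-1)² = 1/2
CG = −√(1/2) = -0.707107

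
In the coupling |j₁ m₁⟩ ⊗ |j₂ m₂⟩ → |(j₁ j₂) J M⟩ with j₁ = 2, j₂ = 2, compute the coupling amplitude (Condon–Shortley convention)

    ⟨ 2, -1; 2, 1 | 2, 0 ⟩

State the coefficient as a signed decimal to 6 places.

j₁+j₂−J=2  J+j₁−j₂=2  J−j₁+j₂=2  j₁+j₂+J+1=7
(j₁±m₁, j₂±m₂, J±M) = (1,3,3,1,2,2)
P² = 8/7
sum k=1..2:
  [1] −1/4 = -1/4
  [2] +1/2 = 1/2
S = 1/4
C² = P²·S² = 1/14 ; C = +0.267261

+0.267261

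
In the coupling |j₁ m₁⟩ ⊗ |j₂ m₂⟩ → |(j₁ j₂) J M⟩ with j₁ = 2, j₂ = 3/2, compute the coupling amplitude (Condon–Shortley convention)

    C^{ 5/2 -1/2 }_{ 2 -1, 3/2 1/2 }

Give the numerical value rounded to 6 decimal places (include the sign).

triangle: 1!*3!*2!/7! = 12/5040
(j±m)!: 1!*3!*2!*1!*2!*3! = 144
prefactor² = (2J+1)*Δ*N² = 72/35
  k=0: +1/(0!*1!*3!*2!*0!*0!) = 1/12
  k=1: −1/(1!*0!*2!*1!*1!*1!) = -1/2
Σ = -5/12  ⇒  CG² = 72/35*(-5/12)² = 5/14
CG = −√(5/14) = -0.597614

-0.597614  (= −√(5/14))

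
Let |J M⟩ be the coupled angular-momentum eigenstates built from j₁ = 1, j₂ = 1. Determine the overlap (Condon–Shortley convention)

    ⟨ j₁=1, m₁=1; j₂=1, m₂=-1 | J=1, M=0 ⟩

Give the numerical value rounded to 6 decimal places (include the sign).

triangle: 1!·1!·1!/4! = 1/24
(j±m)!: 2!·0!·0!·2!·1!·1! = 4
prefactor² = (2J+1)·Δ·N² = 1/2
  k=0: +1/(0!·1!·0!·0!·1!·1!) = 1
Σ = 1  ⇒  CG² = 1/2·1² = 1/2
CG = +√(1/2) = +0.707107

+√(1/2) ≈ +0.707107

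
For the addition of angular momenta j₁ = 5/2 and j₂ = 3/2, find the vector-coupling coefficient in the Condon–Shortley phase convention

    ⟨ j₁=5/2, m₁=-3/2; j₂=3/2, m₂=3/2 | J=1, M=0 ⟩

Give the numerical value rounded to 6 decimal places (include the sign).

j₁+j₂−J=3  J+j₁−j₂=2  J−j₁+j₂=0  j₁+j₂+J+1=6
(j₁±m₁, j₂±m₂, J±M) = (1,4,3,0,1,1)
P² = 36/5
sum k=3..3:
  [3] −1/6 = -1/6
S = -1/6
C² = P²·S² = 1/5 ; C = -0.447214

−√(1/5) = -0.447214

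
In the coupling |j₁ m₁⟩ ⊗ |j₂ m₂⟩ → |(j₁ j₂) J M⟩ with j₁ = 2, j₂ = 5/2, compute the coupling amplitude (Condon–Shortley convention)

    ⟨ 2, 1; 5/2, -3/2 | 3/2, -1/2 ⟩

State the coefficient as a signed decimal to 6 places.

−√(2/105) ≈ -0.138013

√[4·3!1!2!/7! · 3!1!1!4!1!2!] = √(96/35)
  +(−1)^0/∏(0,3,1,1,0,1)! = 1/6  (running 1/6)
  +(−1)^1/∏(1,2,0,0,1,2)! = -1/4  (running -1/12)
⟨..|..⟩ = √(96/35)·(-1/12) = -0.138013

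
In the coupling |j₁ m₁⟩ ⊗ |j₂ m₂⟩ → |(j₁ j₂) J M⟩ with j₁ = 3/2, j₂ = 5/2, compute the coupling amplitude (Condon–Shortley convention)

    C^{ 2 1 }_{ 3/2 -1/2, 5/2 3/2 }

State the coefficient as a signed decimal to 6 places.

j₁+j₂−J=2  J+j₁−j₂=1  J−j₁+j₂=3  j₁+j₂+J+1=7
(j₁±m₁, j₂±m₂, J±M) = (1,2,4,1,3,1)
P² = 24/7
sum k=1..2:
  [1] −1/6 = -1/6
  [2] +1/4 = 1/4
S = 1/12
C² = P²·S² = 1/42 ; C = +0.154303

+0.154303  (= +√(1/42))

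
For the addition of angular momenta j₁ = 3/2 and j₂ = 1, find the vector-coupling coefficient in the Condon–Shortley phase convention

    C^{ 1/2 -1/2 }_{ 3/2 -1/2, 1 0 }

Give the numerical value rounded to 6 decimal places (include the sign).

−√(1/3) = -0.577350

triangle: 2!*1!*0!/4! = 2/24
(j±m)!: 1!*2!*1!*1!*0!*1! = 2
prefactor² = (2J+1)*Δ*N² = 1/3
  k=1: −1/(1!*1!*1!*0!*0!*0!) = -1
Σ = -1  ⇒  CG² = 1/3*(-1)² = 1/3
CG = −√(1/3) = -0.577350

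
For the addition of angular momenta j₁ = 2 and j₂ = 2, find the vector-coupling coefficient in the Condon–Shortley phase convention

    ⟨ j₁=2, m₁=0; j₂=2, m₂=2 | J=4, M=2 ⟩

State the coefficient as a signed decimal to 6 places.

j₁+j₂−J=0  J+j₁−j₂=4  J−j₁+j₂=4  j₁+j₂+J+1=9
(j₁±m₁, j₂±m₂, J±M) = (2,2,4,0,6,2)
P² = 13824/7
sum k=0..0:
  [0] +1/96 = 1/96
S = 1/96
C² = P²·S² = 3/14 ; C = +0.462910

+0.462910  (= +√(3/14))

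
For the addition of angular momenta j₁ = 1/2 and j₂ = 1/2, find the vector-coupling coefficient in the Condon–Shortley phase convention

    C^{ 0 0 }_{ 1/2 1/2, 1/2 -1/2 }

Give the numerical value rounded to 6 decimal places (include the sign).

triangle: 1!*0!*0!/2! = 1/2
(j±m)!: 1!*0!*0!*1!*0!*0! = 1
prefactor² = (2J+1)*Δ*N² = 1/2
  k=0: +1/(0!*1!*0!*0!*0!*0!) = 1
Σ = 1  ⇒  CG² = 1/2*1² = 1/2
CG = +√(1/2) = +0.707107

+0.707107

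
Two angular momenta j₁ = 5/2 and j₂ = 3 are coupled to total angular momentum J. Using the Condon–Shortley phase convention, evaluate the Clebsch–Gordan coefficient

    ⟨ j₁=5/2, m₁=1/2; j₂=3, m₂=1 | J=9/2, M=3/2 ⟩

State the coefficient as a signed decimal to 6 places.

triangle: 1!·4!·5!/11! = 2880/39916800
(j±m)!: 3!·2!·4!·2!·6!·3! = 2488320
prefactor² = (2J+1)·Δ·N² = 138240/77
  k=0: +1/(0!·1!·2!·4!·2!·1!) = 1/96
  k=1: −1/(1!·0!·1!·3!·3!·2!) = -1/72
Σ = -1/288  ⇒  CG² = 138240/77·(-1/288)² = 5/231
CG = −√(5/231) = -0.147122

−√(5/231) ≈ -0.147122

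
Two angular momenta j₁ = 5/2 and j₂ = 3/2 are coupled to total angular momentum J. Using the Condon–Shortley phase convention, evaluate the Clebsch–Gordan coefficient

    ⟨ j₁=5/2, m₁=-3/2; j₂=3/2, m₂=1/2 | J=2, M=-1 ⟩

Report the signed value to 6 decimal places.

+0.154303

j₁+j₂−J=2  J+j₁−j₂=3  J−j₁+j₂=1  j₁+j₂+J+1=7
(j₁±m₁, j₂±m₂, J±M) = (1,4,2,1,1,3)
P² = 24/7
sum k=1..2:
  [1] −1/6 = -1/6
  [2] +1/4 = 1/4
S = 1/12
C² = P²·S² = 1/42 ; C = +0.154303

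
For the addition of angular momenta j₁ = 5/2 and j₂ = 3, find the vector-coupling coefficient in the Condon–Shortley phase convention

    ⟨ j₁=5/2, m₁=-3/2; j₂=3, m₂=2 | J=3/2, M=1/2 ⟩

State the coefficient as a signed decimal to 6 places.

√[4·4!1!2!/8! · 1!4!5!1!2!1!] = √(192/7)
  +(−1)^3/∏(3,1,1,2,0,0)! = -1/12  (running -1/12)
  +(−1)^4/∏(4,0,0,1,1,1)! = 1/24  (running -1/24)
⟨..|..⟩ = √(192/7)·(-1/24) = -0.218218

-0.218218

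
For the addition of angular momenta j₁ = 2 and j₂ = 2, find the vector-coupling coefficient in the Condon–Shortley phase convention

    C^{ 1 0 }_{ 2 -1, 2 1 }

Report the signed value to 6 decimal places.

+√(1/10) ≈ +0.316228

√[3·3!1!1!/6! · 1!3!3!1!1!1!] = √(9/10)
  +(−1)^2/∏(2,1,1,1,0,0)! = 1/2  (running 1/2)
  +(−1)^3/∏(3,0,0,0,1,1)! = -1/6  (running 1/3)
⟨..|..⟩ = √(9/10)·(1/3) = +0.316228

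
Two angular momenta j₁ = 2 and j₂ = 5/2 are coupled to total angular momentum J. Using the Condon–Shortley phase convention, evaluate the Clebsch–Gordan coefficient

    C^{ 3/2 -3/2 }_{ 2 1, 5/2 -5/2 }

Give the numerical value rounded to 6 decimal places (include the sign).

j₁+j₂−J=3  J+j₁−j₂=1  J−j₁+j₂=2  j₁+j₂+J+1=7
(j₁±m₁, j₂±m₂, J±M) = (3,1,0,5,0,3)
P² = 288/7
sum k=0..0:
  [0] +1/12 = 1/12
S = 1/12
C² = P²·S² = 2/7 ; C = +0.534522

+0.534522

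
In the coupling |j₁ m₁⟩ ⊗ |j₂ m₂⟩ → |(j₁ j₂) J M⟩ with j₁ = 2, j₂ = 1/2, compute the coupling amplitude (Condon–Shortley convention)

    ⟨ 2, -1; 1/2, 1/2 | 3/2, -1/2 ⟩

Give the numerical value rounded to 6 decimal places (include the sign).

√[4·1!3!0!/5! · 1!3!1!0!1!2!] = √(12/5)
  +(−1)^1/∏(1,0,2,0,1,0)! = -1/2  (running -1/2)
⟨..|..⟩ = √(12/5)·(-1/2) = -0.774597

-0.774597  (= −√(3/5))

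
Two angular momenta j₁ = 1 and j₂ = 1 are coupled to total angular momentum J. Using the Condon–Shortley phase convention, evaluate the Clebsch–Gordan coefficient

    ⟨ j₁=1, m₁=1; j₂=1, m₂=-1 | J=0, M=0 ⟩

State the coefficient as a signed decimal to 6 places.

triangle: 2!*0!*0!/3! = 2/6
(j±m)!: 2!*0!*0!*2!*0!*0! = 4
prefactor² = (2J+1)*Δ*N² = 4/3
  k=0: +1/(0!*2!*0!*0!*0!*0!) = 1/2
Σ = 1/2  ⇒  CG² = 4/3*1/2² = 1/3
CG = +√(1/3) = +0.577350

+√(1/3) = +0.577350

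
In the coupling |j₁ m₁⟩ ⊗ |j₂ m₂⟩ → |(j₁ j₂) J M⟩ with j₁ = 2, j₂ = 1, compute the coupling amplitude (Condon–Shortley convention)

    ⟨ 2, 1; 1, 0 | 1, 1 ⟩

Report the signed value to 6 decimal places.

√[3·2!2!0!/5! · 3!1!1!1!2!0!] = √(6/5)
  +(−1)^1/∏(1,1,0,0,2,0)! = -1/2  (running -1/2)
⟨..|..⟩ = √(6/5)·(-1/2) = -0.547723

-0.547723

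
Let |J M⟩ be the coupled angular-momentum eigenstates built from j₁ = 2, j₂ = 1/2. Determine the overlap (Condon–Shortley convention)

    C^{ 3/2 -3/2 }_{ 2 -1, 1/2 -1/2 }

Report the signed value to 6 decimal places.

+√(1/5) ≈ +0.447214

triangle: 1!*3!*0!/5! = 6/120
(j±m)!: 1!*3!*0!*1!*0!*3! = 36
prefactor² = (2J+1)*Δ*N² = 36/5
  k=0: +1/(0!*1!*3!*0!*0!*0!) = 1/6
Σ = 1/6  ⇒  CG² = 36/5*1/6² = 1/5
CG = +√(1/5) = +0.447214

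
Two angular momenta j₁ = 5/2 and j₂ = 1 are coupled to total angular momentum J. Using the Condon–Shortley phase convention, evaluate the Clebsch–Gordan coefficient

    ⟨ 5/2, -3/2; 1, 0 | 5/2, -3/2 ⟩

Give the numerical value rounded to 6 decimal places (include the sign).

-0.507093

j₁+j₂−J=1  J+j₁−j₂=4  J−j₁+j₂=1  j₁+j₂+J+1=7
(j₁±m₁, j₂±m₂, J±M) = (1,4,1,1,1,4)
P² = 576/35
sum k=0..1:
  [0] +1/24 = 1/24
  [1] −1/6 = -1/6
S = -1/8
C² = P²·S² = 9/35 ; C = -0.507093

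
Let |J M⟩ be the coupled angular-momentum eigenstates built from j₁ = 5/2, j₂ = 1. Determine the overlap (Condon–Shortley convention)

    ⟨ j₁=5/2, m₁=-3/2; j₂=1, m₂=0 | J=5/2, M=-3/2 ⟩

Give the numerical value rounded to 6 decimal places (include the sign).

-0.507093

j₁+j₂−J=1  J+j₁−j₂=4  J−j₁+j₂=1  j₁+j₂+J+1=7
(j₁±m₁, j₂±m₂, J±M) = (1,4,1,1,1,4)
P² = 576/35
sum k=0..1:
  [0] +1/24 = 1/24
  [1] −1/6 = -1/6
S = -1/8
C² = P²·S² = 9/35 ; C = -0.507093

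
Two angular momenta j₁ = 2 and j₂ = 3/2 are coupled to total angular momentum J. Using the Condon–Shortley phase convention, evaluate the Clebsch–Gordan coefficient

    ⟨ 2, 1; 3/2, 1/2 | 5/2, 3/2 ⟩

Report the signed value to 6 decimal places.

+0.169031  (= +√(1/35))

j₁+j₂−J=1  J+j₁−j₂=3  J−j₁+j₂=2  j₁+j₂+J+1=7
(j₁±m₁, j₂±m₂, J±M) = (3,1,2,1,4,1)
P² = 144/35
sum k=0..1:
  [0] +1/4 = 1/4
  [1] −1/6 = -1/6
S = 1/12
C² = P²·S² = 1/35 ; C = +0.169031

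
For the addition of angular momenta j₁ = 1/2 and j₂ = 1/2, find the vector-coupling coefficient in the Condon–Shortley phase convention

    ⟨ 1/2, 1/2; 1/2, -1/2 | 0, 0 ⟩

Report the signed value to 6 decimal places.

√[1·1!0!0!/2! · 1!0!0!1!0!0!] = √(1/2)
  +(−1)^0/∏(0,1,0,0,0,0)! = 1  (running 1)
⟨..|..⟩ = √(1/2)·(1) = +0.707107

+0.707107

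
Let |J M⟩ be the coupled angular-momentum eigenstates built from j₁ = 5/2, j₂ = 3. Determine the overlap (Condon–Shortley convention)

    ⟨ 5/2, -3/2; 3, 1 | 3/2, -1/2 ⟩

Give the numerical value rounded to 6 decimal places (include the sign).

j₁+j₂−J=4  J+j₁−j₂=1  J−j₁+j₂=2  j₁+j₂+J+1=8
(j₁±m₁, j₂±m₂, J±M) = (1,4,4,2,1,2)
P² = 384/35
sum k=3..4:
  [3] −1/6 = -1/6
  [4] +1/48 = 1/48
S = -7/48
C² = P²·S² = 7/30 ; C = -0.483046

-0.483046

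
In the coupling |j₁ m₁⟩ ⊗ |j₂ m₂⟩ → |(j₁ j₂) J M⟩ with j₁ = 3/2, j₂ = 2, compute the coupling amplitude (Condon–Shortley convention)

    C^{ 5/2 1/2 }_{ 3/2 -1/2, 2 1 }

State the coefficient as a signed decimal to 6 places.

j₁+j₂−J=1  J+j₁−j₂=2  J−j₁+j₂=3  j₁+j₂+J+1=7
(j₁±m₁, j₂±m₂, J±M) = (1,2,3,1,3,2)
P² = 72/35
sum k=0..1:
  [0] +1/12 = 1/12
  [1] −1/2 = -1/2
S = -5/12
C² = P²·S² = 5/14 ; C = -0.597614

-0.597614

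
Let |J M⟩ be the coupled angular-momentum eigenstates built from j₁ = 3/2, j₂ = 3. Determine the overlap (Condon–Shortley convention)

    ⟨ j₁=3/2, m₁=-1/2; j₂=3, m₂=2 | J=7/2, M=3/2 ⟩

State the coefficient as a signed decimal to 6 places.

j₁+j₂−J=1  J+j₁−j₂=2  J−j₁+j₂=5  j₁+j₂+J+1=9
(j₁±m₁, j₂±m₂, J±M) = (1,2,5,1,5,2)
P² = 6400/21
sum k=0..1:
  [0] +1/240 = 1/240
  [1] −1/24 = -1/24
S = -3/80
C² = P²·S² = 3/7 ; C = -0.654654

−√(3/7) = -0.654654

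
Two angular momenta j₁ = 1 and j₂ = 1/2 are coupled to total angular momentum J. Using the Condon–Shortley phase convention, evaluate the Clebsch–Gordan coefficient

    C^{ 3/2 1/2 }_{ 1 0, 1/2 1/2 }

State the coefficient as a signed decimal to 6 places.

+√(2/3) = +0.816497

√[4·0!2!1!/4! · 1!1!1!0!2!1!] = √(2/3)
  +(−1)^0/∏(0,0,1,1,1,0)! = 1  (running 1)
⟨..|..⟩ = √(2/3)·(1) = +0.816497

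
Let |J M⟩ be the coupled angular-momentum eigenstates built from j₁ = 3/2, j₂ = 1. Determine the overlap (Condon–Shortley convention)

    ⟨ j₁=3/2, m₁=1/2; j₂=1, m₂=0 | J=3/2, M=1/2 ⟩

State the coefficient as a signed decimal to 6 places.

+√(1/15) = +0.258199

j₁+j₂−J=1  J+j₁−j₂=2  J−j₁+j₂=1  j₁+j₂+J+1=5
(j₁±m₁, j₂±m₂, J±M) = (2,1,1,1,2,1)
P² = 4/15
sum k=0..1:
  [0] +1/1 = 1
  [1] −1/2 = -1/2
S = 1/2
C² = P²·S² = 1/15 ; C = +0.258199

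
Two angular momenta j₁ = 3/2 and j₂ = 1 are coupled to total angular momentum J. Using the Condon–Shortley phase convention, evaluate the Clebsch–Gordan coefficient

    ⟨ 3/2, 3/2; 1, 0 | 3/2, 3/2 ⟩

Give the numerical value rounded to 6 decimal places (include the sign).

+0.774597  (= +√(3/5))

√[4·1!2!1!/5! · 3!0!1!1!3!0!] = √(12/5)
  +(−1)^0/∏(0,1,0,1,2,0)! = 1/2  (running 1/2)
⟨..|..⟩ = √(12/5)·(1/2) = +0.774597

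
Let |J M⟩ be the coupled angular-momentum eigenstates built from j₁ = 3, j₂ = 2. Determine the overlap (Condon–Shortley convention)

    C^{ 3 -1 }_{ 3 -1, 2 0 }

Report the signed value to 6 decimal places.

-0.387298  (= −√(3/20))

j₁+j₂−J=2  J+j₁−j₂=4  J−j₁+j₂=2  j₁+j₂+J+1=9
(j₁±m₁, j₂±m₂, J±M) = (2,4,2,2,2,4)
P² = 256/15
sum k=0..2:
  [0] +1/96 = 1/96
  [1] −1/6 = -1/6
  [2] +1/16 = 1/16
S = -3/32
C² = P²·S² = 3/20 ; C = -0.387298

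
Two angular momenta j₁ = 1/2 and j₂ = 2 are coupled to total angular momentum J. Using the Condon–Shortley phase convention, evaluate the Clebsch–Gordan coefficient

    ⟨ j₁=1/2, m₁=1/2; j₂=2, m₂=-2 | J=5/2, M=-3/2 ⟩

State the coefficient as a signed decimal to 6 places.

+0.447214  (= +√(1/5))

triangle: 0!·1!·4!/6! = 24/720
(j±m)!: 1!·0!·0!·4!·1!·4! = 576
prefactor² = (2J+1)·Δ·N² = 576/5
  k=0: +1/(0!·0!·0!·0!·1!·4!) = 1/24
Σ = 1/24  ⇒  CG² = 576/5·1/24² = 1/5
CG = +√(1/5) = +0.447214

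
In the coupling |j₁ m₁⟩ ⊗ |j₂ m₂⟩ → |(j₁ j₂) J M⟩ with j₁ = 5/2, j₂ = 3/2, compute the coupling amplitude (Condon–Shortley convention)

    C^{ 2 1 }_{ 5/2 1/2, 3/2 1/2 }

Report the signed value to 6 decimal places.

−√(25/84) ≈ -0.545545

√[5·2!3!1!/7! · 3!2!2!1!3!1!] = √(12/7)
  +(−1)^1/∏(1,1,1,1,2,0)! = -1/2  (running -1/2)
  +(−1)^2/∏(2,0,0,0,3,1)! = 1/12  (running -5/12)
⟨..|..⟩ = √(12/7)·(-5/12) = -0.545545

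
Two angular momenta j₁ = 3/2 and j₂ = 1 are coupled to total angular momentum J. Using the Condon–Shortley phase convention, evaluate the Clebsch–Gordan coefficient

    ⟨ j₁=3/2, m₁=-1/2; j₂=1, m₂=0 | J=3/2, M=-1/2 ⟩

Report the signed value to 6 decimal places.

-0.258199

triangle: 1!·2!·1!/5! = 2/120
(j±m)!: 1!·2!·1!·1!·1!·2! = 4
prefactor² = (2J+1)·Δ·N² = 4/15
  k=0: +1/(0!·1!·2!·1!·0!·0!) = 1/2
  k=1: −1/(1!·0!·1!·0!·1!·1!) = -1
Σ = -1/2  ⇒  CG² = 4/15·(-1/2)² = 1/15
CG = −√(1/15) = -0.258199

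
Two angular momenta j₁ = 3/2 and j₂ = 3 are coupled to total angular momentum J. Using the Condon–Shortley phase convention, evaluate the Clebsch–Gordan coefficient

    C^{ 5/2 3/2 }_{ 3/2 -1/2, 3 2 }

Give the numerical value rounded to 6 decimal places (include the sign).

+0.267261  (= +√(1/14))

j₁+j₂−J=2  J+j₁−j₂=1  J−j₁+j₂=4  j₁+j₂+J+1=8
(j₁±m₁, j₂±m₂, J±M) = (1,2,5,1,4,1)
P² = 288/7
sum k=1..2:
  [1] −1/24 = -1/24
  [2] +1/12 = 1/12
S = 1/24
C² = P²·S² = 1/14 ; C = +0.267261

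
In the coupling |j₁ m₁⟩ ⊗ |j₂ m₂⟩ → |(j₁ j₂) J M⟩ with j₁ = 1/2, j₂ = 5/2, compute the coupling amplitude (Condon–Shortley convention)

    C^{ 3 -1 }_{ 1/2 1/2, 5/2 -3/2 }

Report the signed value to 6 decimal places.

+0.577350  (= +√(1/3))

triangle: 0!×1!×5!/7! = 120/5040
(j±m)!: 1!×0!×1!×4!×2!×4! = 1152
prefactor² = (2J+1)×Δ×N² = 192
  k=0: +1/(0!×0!×0!×1!×1!×4!) = 1/24
Σ = 1/24  ⇒  CG² = 192×1/24² = 1/3
CG = +√(1/3) = +0.577350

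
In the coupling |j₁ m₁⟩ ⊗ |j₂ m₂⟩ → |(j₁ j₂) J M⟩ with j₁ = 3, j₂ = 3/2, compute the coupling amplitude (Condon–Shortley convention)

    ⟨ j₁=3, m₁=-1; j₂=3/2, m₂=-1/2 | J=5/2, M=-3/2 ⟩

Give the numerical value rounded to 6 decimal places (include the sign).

√[6·2!4!1!/8! · 2!4!1!2!1!4!] = √(576/35)
  +(−1)^0/∏(0,2,4,1,0,0)! = 1/48  (running 1/48)
  +(−1)^1/∏(1,1,3,0,1,1)! = -1/6  (running -7/48)
⟨..|..⟩ = √(576/35)·(-7/48) = -0.591608

-0.591608  (= −√(7/20))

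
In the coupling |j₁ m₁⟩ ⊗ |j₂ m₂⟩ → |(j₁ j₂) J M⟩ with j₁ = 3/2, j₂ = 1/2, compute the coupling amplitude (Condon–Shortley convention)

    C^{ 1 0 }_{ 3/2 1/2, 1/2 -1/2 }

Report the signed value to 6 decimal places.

+√(1/2) = +0.707107

j₁+j₂−J=1  J+j₁−j₂=2  J−j₁+j₂=0  j₁+j₂+J+1=4
(j₁±m₁, j₂±m₂, J±M) = (2,1,0,1,1,1)
P² = 1/2
sum k=0..0:
  [0] +1/1 = 1
S = 1
C² = P²·S² = 1/2 ; C = +0.707107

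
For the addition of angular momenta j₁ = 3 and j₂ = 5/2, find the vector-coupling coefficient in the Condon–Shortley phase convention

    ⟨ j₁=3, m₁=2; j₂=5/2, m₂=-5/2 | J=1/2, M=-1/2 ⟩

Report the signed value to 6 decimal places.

√[2·5!1!0!/7! · 5!1!0!5!0!1!] = √(4800/7)
  +(−1)^0/∏(0,5,1,0,0,0)! = 1/120  (running 1/120)
⟨..|..⟩ = √(4800/7)·(1/120) = +0.218218

+√(1/21) = +0.218218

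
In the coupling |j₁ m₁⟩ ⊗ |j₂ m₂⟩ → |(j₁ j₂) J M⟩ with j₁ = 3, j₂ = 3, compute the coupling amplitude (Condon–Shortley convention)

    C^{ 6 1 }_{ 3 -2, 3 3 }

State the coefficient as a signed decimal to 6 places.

+√(1/132) ≈ +0.087039

√[13·0!6!6!/13! · 1!5!6!0!7!5!] = √(622080000/11)
  +(−1)^0/∏(0,0,5,6,1,0)! = 1/86400  (running 1/86400)
⟨..|..⟩ = √(622080000/11)·(1/86400) = +0.087039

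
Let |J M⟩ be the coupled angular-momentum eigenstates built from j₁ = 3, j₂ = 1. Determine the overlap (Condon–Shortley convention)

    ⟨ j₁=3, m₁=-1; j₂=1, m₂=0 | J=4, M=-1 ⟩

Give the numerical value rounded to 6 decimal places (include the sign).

√[9·0!6!2!/9! · 2!4!1!1!3!5!] = √(8640/7)
  +(−1)^0/∏(0,0,4,1,2,1)! = 1/48  (running 1/48)
⟨..|..⟩ = √(8640/7)·(1/48) = +0.731925

+√(15/28) ≈ +0.731925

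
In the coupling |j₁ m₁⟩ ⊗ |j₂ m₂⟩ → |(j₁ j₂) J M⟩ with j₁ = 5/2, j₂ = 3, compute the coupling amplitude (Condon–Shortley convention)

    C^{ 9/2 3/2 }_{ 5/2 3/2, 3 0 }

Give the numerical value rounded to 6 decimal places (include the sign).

+0.540562  (= +√(45/154))

triangle: 1!×4!×5!/11! = 2880/39916800
(j±m)!: 4!×1!×3!×3!×6!×3! = 3732480
prefactor² = (2J+1)×Δ×N² = 207360/77
  k=0: +1/(0!×1!×1!×3!×3!×2!) = 1/72
  k=1: −1/(1!×0!×0!×2!×4!×3!) = -1/288
Σ = 1/96  ⇒  CG² = 207360/77×1/96² = 45/154
CG = +√(45/154) = +0.540562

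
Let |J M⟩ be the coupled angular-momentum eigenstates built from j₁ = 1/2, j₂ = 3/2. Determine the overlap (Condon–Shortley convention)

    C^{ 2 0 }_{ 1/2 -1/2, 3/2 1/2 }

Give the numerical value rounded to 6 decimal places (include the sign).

+0.707107

√[5·0!1!3!/5! · 0!1!2!1!2!2!] = √(2)
  +(−1)^0/∏(0,0,1,2,0,1)! = 1/2  (running 1/2)
⟨..|..⟩ = √(2)·(1/2) = +0.707107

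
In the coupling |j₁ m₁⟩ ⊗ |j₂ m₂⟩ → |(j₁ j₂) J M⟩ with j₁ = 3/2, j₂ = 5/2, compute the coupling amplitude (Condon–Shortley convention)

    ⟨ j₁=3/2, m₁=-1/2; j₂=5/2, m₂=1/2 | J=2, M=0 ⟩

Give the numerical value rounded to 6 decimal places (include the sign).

−√(1/14) = -0.267261

j₁+j₂−J=2  J+j₁−j₂=1  J−j₁+j₂=3  j₁+j₂+J+1=7
(j₁±m₁, j₂±m₂, J±M) = (1,2,3,2,2,2)
P² = 8/7
sum k=1..2:
  [1] −1/2 = -1/2
  [2] +1/4 = 1/4
S = -1/4
C² = P²·S² = 1/14 ; C = -0.267261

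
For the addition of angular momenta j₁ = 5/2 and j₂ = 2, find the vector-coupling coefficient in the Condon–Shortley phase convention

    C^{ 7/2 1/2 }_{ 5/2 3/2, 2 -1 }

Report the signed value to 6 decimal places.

+√(121/315) ≈ +0.619780

√[8·1!4!3!/9! · 4!1!1!3!4!3!] = √(2304/35)
  +(−1)^0/∏(0,1,1,1,3,2)! = 1/12  (running 1/12)
  +(−1)^1/∏(1,0,0,0,4,3)! = -1/144  (running 11/144)
⟨..|..⟩ = √(2304/35)·(11/144) = +0.619780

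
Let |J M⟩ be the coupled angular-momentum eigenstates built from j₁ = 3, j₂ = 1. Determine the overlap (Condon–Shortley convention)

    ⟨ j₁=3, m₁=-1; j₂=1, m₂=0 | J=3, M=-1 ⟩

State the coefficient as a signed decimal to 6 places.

√[7·1!5!1!/8! · 2!4!1!1!2!4!] = √(48)
  +(−1)^0/∏(0,1,4,1,1,0)! = 1/24  (running 1/24)
  +(−1)^1/∏(1,0,3,0,2,1)! = -1/12  (running -1/24)
⟨..|..⟩ = √(48)·(-1/24) = -0.288675

−√(1/12) = -0.288675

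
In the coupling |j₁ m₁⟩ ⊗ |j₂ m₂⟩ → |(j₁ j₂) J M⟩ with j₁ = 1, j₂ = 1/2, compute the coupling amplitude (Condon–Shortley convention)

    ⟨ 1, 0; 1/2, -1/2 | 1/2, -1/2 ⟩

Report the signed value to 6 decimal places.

+0.577350  (= +√(1/3))

j₁+j₂−J=1  J+j₁−j₂=1  J−j₁+j₂=0  j₁+j₂+J+1=3
(j₁±m₁, j₂±m₂, J±M) = (1,1,0,1,0,1)
P² = 1/3
sum k=0..0:
  [0] +1/1 = 1
S = 1
C² = P²·S² = 1/3 ; C = +0.577350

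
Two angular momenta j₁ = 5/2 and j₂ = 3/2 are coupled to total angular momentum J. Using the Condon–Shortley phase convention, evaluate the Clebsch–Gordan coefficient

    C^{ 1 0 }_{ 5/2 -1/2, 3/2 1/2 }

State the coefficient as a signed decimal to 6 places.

+0.547723

√[3·3!2!0!/6! · 2!3!2!1!1!1!] = √(6/5)
  +(−1)^2/∏(2,1,1,0,1,0)! = 1/2  (running 1/2)
⟨..|..⟩ = √(6/5)·(1/2) = +0.547723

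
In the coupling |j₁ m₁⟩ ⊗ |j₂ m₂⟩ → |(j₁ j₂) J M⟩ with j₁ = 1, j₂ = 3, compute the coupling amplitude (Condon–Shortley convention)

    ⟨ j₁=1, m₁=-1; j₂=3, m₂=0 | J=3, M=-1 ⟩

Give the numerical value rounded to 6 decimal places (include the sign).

-0.707107

triangle: 1!·1!·5!/8! = 120/40320
(j±m)!: 0!·2!·3!·3!·2!·4! = 3456
prefactor² = (2J+1)·Δ·N² = 72
  k=1: −1/(1!·0!·1!·2!·0!·3!) = -1/12
Σ = -1/12  ⇒  CG² = 72·(-1/12)² = 1/2
CG = −√(1/2) = -0.707107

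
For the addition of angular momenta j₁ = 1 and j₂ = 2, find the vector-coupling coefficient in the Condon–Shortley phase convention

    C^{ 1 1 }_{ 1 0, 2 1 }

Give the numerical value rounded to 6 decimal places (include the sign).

−√(3/10) = -0.547723

triangle: 2!×0!×2!/5! = 4/120
(j±m)!: 1!×1!×3!×1!×2!×0! = 12
prefactor² = (2J+1)×Δ×N² = 6/5
  k=1: −1/(1!×1!×0!×2!×0!×0!) = -1/2
Σ = -1/2  ⇒  CG² = 6/5×(-1/2)² = 3/10
CG = −√(3/10) = -0.547723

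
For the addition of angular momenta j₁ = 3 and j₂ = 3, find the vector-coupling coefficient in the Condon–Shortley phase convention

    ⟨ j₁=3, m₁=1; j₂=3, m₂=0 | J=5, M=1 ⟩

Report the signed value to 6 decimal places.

j₁+j₂−J=1  J+j₁−j₂=5  J−j₁+j₂=5  j₁+j₂+J+1=12
(j₁±m₁, j₂±m₂, J±M) = (4,2,3,3,6,4)
P² = 69120/7
sum k=0..1:
  [0] +1/144 = 1/144
  [1] −1/288 = -1/288
S = 1/288
C² = P²·S² = 5/42 ; C = +0.345033

+√(5/42) ≈ +0.345033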